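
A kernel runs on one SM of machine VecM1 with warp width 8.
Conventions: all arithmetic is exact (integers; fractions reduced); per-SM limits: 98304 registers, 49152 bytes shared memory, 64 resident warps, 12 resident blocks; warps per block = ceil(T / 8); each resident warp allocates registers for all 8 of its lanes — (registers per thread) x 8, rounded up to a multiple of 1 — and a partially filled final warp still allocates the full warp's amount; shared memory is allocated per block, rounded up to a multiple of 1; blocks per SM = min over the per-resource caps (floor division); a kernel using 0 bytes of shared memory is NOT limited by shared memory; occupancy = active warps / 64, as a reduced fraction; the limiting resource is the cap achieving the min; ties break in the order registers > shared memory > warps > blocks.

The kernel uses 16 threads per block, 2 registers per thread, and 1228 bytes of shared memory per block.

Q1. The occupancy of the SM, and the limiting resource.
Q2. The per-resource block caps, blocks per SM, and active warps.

Answer: occupancy 3/8, limited by blocks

registers: 3072 blocks
shared memory: 40 blocks
warps: 32 blocks
blocks: 12 blocks

Answer: 12 blocks, 24 active warps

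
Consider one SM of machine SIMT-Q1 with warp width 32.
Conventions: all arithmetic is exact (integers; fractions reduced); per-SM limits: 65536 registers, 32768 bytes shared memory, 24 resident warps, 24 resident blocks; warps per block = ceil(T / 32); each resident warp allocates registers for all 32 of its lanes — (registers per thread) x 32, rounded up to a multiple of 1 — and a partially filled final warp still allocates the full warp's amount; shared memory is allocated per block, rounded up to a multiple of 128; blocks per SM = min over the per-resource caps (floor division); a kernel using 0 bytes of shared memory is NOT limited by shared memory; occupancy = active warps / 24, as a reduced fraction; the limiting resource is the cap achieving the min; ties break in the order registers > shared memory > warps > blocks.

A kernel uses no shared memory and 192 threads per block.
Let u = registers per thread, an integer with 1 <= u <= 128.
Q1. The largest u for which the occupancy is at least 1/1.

Answer: u = 85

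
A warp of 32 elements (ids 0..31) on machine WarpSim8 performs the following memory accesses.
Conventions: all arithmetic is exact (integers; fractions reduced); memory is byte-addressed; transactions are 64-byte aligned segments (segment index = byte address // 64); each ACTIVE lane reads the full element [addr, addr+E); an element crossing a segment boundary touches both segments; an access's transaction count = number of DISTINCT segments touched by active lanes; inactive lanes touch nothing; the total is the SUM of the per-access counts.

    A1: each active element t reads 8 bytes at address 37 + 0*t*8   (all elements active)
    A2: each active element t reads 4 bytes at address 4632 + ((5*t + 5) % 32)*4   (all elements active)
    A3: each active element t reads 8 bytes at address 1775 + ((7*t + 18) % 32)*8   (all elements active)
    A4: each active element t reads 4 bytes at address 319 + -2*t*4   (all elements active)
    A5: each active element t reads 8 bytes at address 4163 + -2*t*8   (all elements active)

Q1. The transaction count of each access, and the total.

A1: 1 transaction
A2: 3 transactions
A3: 5 transactions
A4: 5 transactions
A5: 9 transactions

Answer: 1,3,5,5,9; total 23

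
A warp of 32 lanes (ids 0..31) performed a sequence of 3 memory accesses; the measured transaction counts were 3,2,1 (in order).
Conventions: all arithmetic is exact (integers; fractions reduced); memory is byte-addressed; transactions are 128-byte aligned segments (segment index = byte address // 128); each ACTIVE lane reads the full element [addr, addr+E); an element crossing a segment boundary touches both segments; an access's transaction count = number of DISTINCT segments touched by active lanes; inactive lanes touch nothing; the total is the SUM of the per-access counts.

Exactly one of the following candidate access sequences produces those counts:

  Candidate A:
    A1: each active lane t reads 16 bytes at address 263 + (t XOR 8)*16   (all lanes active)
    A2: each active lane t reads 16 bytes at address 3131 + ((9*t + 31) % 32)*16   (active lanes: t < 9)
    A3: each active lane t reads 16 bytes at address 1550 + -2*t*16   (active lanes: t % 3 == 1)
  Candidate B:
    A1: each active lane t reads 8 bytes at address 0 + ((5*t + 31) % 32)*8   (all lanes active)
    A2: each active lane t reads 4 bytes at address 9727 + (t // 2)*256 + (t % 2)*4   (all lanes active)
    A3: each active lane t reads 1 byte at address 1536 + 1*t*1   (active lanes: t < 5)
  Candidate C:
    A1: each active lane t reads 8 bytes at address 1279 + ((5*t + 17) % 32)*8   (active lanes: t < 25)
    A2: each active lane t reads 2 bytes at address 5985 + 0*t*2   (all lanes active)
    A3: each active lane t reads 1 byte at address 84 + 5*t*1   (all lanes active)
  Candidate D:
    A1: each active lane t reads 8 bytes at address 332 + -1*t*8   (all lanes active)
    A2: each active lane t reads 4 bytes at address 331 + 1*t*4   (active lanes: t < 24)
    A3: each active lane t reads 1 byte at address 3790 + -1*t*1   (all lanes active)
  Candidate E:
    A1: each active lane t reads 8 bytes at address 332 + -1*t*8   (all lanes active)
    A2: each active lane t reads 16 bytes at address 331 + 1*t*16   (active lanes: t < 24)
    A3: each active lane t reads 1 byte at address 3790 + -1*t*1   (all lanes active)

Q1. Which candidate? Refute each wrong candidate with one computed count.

A: A1 gives 5 transactions, not 3
B: A1 gives 2 transactions, not 3
C: A2 gives 1 transaction, not 2
E: A2 gives 4 transactions, not 2
D: all counts match (3,2,1)

Answer: D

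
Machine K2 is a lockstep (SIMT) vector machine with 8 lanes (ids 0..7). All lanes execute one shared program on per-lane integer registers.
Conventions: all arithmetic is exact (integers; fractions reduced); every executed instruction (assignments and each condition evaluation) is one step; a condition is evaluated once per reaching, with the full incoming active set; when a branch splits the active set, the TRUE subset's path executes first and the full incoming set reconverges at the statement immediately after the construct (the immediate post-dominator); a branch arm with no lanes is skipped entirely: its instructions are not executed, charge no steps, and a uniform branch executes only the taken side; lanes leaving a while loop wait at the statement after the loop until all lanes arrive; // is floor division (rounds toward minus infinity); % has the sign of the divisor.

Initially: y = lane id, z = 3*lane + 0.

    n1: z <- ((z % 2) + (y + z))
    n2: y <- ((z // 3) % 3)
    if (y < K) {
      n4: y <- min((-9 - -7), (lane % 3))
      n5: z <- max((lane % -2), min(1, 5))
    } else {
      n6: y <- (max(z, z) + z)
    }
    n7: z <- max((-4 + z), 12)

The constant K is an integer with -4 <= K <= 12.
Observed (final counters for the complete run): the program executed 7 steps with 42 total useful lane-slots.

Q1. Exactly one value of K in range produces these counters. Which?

Answer: K = 1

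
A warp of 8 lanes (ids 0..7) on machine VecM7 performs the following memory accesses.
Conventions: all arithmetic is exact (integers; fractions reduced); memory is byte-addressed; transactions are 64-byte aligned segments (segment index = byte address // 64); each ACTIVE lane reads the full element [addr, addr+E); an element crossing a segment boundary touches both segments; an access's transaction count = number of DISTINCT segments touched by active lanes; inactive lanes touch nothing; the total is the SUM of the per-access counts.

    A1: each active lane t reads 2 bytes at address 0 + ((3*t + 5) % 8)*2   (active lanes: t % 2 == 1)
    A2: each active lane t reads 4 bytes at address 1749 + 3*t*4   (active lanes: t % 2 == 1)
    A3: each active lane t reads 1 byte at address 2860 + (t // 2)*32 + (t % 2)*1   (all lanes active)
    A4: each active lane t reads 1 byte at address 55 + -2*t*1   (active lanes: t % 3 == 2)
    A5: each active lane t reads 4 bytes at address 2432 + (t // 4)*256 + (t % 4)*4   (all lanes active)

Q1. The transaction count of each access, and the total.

A1: 1 transaction
A2: 2 transactions
A3: 3 transactions
A4: 1 transaction
A5: 2 transactions

Answer: 1,2,3,1,2; total 9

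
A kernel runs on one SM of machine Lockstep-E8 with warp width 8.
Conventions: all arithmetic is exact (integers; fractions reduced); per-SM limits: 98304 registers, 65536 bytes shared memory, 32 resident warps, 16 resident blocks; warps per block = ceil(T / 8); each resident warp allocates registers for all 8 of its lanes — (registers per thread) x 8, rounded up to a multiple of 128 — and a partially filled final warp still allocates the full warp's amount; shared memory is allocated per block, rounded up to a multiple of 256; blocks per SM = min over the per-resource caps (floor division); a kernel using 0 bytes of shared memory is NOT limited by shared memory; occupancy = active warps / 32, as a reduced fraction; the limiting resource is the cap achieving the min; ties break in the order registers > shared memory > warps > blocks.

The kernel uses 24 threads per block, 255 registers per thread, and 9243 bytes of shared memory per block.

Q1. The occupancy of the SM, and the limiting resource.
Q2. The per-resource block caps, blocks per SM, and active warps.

Answer: occupancy 9/16, limited by shared memory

registers: 16 blocks
shared memory: 6 blocks
warps: 10 blocks
blocks: 16 blocks

Answer: 6 blocks, 18 active warps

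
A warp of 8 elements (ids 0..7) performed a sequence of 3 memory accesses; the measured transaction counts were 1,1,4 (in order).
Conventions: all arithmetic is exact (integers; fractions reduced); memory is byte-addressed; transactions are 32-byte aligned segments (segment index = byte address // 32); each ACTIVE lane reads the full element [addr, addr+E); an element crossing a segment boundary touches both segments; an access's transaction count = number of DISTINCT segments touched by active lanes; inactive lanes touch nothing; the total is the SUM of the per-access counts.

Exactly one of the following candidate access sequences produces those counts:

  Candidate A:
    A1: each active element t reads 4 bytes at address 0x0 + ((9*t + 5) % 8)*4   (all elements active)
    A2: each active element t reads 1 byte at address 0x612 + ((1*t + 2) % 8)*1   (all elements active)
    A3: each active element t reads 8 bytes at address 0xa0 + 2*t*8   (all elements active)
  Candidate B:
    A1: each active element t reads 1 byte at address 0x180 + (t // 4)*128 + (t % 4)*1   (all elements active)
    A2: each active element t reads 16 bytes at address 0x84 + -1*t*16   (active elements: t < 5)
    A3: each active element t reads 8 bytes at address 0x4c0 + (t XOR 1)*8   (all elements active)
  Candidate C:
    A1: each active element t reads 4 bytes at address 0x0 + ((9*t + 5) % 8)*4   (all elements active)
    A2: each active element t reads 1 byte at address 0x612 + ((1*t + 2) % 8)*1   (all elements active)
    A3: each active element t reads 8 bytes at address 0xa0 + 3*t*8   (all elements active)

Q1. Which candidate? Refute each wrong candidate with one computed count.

B: A1 gives 2 transactions, not 1
C: A3 gives 6 transactions, not 4
A: all counts match (1,1,4)

Answer: A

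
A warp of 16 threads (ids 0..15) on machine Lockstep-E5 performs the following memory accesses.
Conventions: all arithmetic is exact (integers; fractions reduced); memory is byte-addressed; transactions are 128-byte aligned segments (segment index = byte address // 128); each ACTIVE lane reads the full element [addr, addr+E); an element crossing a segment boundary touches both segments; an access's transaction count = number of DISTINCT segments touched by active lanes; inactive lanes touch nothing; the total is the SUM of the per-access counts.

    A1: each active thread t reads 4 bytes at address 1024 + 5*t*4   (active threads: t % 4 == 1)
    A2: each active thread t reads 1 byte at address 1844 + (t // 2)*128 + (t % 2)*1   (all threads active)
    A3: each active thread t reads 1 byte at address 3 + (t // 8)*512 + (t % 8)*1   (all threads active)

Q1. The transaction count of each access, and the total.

A1: 3 transactions
A2: 8 transactions
A3: 2 transactions

Answer: 3,8,2; total 13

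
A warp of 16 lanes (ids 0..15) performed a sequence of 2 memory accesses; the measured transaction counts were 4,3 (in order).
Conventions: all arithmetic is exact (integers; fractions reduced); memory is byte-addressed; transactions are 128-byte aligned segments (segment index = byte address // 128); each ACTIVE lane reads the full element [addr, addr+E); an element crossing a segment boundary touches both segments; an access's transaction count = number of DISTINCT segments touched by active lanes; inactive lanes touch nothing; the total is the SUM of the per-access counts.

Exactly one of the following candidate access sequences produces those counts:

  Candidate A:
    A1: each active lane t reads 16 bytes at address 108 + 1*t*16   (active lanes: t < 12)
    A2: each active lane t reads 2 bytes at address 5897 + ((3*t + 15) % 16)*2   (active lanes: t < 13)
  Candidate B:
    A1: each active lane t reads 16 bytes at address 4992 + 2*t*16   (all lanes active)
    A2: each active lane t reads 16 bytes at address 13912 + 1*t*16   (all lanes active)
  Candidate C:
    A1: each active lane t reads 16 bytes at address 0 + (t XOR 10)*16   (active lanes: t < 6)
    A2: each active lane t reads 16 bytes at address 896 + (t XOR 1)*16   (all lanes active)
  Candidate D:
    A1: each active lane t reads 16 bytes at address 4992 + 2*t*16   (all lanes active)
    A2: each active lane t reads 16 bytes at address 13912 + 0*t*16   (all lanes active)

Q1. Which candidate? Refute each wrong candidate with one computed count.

A: A1 gives 3 transactions, not 4
C: A1 gives 1 transaction, not 4
D: A2 gives 1 transaction, not 3
B: all counts match (4,3)

Answer: B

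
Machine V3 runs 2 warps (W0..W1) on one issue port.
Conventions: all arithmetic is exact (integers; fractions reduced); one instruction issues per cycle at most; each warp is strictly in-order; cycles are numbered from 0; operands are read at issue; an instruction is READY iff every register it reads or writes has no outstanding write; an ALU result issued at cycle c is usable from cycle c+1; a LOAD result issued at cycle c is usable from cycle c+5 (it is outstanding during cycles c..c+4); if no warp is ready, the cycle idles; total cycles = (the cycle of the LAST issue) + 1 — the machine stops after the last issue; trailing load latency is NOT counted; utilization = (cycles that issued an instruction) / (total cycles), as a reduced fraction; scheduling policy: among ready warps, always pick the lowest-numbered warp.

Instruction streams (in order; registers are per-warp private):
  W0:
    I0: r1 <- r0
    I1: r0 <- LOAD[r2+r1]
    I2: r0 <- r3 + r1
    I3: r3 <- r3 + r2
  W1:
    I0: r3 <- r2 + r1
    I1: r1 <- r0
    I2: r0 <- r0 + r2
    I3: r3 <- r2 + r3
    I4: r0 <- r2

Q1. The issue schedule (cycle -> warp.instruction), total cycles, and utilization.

cycle 0: W0.I0
cycle 1: W0.I1
cycle 2: W1.I0
cycle 3: W1.I1
cycle 4: W1.I2
cycle 5: W1.I3
cycle 6: W0.I2
cycle 7: W0.I3
cycle 8: W1.I4

Answer: 9 cycles, utilization 1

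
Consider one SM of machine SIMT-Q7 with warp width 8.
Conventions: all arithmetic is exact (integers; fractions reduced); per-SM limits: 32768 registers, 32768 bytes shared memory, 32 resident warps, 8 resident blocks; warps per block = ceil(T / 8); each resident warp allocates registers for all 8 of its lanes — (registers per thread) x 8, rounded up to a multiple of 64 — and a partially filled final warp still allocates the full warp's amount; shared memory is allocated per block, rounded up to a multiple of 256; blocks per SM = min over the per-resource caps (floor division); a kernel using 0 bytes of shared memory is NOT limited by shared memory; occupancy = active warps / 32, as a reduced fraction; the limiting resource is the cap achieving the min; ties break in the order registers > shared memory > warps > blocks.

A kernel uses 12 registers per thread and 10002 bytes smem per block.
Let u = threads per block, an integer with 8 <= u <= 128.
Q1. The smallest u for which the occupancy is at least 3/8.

Answer: u = 25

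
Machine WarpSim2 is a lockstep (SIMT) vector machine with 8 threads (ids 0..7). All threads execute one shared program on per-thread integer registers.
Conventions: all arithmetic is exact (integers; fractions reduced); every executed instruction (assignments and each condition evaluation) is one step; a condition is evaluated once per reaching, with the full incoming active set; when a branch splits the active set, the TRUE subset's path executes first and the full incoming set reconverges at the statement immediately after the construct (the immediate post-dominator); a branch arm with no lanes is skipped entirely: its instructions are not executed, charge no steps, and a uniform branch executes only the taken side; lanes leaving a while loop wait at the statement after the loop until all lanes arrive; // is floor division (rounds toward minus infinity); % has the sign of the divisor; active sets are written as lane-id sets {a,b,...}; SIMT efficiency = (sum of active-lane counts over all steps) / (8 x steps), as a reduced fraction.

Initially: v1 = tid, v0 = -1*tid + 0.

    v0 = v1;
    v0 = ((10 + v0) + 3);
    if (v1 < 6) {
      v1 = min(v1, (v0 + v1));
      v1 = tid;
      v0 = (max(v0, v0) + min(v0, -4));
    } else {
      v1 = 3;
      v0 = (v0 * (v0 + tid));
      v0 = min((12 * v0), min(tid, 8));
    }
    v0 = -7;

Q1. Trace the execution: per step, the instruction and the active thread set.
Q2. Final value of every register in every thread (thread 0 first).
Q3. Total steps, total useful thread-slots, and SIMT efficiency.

step 0: v0 <- v1                     {0,1,2,3,4,5,6,7}
step 1: v0 <- ((10 + v0) + 3)        {0,1,2,3,4,5,6,7}
step 2: eval (v1 < 6)                {0,1,2,3,4,5,6,7}
step 3: v1 <- min(v1, (v0 + v1))     {0,1,2,3,4,5}
step 4: v1 <- tid                    {0,1,2,3,4,5}
step 5: v0 <- (max(v0, v0) + min(v0, -4)) {0,1,2,3,4,5}
step 6: v1 <- 3                      {6,7}
step 7: v0 <- (v0 * (v0 + tid))      {6,7}
step 8: v0 <- min((12 * v0), min(tid, 8)) {6,7}
step 9: v0 <- -7                     {0,1,2,3,4,5,6,7}

Answer: 10 steps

v1: 0,1,2,3,4,5,3,3
v0: -7,-7,-7,-7,-7,-7,-7,-7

steps = 10; useful = 56; efficiency = 56/80 = 7/10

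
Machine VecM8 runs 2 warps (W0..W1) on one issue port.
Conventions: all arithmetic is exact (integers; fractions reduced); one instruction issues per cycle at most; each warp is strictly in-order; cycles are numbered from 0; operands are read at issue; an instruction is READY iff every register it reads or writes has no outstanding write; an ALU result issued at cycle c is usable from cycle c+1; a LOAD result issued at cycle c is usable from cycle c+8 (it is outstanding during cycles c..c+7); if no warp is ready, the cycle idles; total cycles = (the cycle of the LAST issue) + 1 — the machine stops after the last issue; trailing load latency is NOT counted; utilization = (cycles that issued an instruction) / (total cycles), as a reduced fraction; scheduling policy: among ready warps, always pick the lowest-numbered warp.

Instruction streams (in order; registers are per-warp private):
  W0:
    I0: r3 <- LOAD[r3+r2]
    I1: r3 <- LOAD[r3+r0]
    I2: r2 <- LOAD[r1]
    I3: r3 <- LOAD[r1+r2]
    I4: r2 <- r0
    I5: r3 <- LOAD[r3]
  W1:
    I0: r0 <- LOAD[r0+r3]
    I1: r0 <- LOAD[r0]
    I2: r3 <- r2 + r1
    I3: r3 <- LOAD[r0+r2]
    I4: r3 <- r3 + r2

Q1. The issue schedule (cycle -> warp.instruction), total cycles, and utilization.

cycle 0: W0.I0
cycle 1: W1.I0
cycle 2: idle
cycle 3: idle
cycle 4: idle
cycle 5: idle
cycle 6: idle
cycle 7: idle
cycle 8: W0.I1
cycle 9: W0.I2
cycle 10: W1.I1
cycle 11: W1.I2
cycle 12: idle
cycle 13: idle
cycle 14: idle
cycle 15: idle
cycle 16: idle
cycle 17: W0.I3
cycle 18: W0.I4
cycle 19: W1.I3
cycle 20: idle
cycle 21: idle
cycle 22: idle
cycle 23: idle
cycle 24: idle
cycle 25: W0.I5
cycle 26: idle
cycle 27: W1.I4

Answer: 28 cycles, utilization 11/28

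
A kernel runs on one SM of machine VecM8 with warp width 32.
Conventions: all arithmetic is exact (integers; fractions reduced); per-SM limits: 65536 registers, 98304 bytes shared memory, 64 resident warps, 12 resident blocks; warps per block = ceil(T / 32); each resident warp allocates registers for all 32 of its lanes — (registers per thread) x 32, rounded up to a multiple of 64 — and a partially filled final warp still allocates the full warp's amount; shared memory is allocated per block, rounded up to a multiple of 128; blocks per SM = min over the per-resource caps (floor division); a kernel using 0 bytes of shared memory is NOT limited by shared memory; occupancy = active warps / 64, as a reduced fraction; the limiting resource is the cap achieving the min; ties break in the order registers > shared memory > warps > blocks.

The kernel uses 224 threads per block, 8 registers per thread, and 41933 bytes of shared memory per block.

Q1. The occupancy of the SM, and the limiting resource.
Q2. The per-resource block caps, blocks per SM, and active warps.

Answer: occupancy 7/32, limited by shared memory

registers: 36 blocks
shared memory: 2 blocks
warps: 9 blocks
blocks: 12 blocks

Answer: 2 blocks, 14 active warps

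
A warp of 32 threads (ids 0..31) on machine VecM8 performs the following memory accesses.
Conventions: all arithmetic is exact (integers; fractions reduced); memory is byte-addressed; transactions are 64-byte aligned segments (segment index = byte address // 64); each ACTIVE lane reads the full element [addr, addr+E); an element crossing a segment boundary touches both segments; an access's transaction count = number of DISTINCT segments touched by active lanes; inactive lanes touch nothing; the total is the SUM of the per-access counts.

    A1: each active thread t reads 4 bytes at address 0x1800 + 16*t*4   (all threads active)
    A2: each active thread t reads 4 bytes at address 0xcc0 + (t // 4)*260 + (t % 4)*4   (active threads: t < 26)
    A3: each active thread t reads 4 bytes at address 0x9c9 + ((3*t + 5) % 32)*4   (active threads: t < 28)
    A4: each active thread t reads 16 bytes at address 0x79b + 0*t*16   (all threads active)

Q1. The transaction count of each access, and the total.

A1: 32 transactions
A2: 7 transactions
A3: 3 transactions
A4: 1 transaction

Answer: 32,7,3,1; total 43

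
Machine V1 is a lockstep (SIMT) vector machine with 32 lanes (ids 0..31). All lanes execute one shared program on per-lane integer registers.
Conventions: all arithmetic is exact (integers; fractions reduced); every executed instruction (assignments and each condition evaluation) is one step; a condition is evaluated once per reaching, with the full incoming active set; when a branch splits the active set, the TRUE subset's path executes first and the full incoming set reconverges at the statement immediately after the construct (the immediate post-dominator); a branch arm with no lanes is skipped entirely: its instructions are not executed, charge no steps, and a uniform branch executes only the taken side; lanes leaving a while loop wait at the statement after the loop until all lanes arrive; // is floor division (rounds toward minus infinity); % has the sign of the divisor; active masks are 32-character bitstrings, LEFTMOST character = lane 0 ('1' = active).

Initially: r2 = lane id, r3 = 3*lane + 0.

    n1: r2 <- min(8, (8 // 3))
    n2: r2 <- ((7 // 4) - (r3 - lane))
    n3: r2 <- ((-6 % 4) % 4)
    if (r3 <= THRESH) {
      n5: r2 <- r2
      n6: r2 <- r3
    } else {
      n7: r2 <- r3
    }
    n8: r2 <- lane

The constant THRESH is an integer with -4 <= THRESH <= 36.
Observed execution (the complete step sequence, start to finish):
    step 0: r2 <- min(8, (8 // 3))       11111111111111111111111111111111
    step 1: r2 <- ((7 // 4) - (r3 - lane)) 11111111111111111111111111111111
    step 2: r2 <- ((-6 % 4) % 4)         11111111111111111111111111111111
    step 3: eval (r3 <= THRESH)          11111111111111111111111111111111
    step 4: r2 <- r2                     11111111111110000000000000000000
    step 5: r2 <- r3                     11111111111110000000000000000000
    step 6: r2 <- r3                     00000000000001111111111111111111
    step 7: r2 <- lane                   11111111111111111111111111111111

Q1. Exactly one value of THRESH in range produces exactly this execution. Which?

Answer: THRESH = 36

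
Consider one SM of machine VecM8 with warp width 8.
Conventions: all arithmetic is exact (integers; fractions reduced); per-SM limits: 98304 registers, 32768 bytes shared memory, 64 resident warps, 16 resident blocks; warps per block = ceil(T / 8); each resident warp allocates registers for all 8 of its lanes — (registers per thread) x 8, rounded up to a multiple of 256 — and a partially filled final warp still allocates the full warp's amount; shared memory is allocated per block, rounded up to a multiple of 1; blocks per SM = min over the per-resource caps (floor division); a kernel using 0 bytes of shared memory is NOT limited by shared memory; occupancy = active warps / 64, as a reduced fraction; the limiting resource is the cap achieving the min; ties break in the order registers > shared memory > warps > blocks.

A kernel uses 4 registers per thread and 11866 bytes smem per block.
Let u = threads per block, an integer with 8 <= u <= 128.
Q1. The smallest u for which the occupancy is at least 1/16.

Answer: u = 9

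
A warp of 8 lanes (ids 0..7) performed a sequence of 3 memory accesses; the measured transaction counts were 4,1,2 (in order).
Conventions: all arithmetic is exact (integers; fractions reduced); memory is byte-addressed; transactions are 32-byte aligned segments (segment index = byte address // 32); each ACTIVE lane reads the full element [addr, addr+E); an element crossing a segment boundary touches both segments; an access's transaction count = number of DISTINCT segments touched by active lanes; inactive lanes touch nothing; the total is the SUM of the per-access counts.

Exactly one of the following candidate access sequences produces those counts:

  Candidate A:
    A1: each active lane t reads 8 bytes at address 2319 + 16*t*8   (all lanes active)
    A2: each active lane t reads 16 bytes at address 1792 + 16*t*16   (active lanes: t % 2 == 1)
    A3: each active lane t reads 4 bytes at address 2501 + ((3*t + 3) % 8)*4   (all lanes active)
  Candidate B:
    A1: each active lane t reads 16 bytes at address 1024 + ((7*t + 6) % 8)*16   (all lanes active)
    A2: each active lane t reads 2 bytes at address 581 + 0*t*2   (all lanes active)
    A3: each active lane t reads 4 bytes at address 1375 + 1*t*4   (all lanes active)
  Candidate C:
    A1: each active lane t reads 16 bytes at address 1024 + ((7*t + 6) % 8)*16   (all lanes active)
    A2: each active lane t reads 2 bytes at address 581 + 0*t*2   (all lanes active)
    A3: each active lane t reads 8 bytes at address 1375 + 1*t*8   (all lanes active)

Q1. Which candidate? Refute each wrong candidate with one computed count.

A: A1 gives 8 transactions, not 4
C: A3 gives 3 transactions, not 2
B: all counts match (4,1,2)

Answer: B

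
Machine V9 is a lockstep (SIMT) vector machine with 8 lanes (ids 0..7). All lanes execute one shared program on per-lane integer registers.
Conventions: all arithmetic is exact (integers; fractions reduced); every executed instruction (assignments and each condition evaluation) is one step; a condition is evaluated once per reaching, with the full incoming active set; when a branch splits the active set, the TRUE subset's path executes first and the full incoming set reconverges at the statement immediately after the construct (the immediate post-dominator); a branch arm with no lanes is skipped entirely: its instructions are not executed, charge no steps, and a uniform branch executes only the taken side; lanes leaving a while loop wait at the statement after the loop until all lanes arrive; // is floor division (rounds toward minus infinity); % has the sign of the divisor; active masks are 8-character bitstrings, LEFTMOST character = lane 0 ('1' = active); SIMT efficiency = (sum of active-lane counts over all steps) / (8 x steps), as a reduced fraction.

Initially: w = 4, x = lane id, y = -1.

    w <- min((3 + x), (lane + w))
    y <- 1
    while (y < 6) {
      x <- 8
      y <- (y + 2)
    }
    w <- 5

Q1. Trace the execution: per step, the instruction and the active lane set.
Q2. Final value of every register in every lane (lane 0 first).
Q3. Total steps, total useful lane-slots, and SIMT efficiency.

step 0: w <- min((3 + x), (lane + w)) 11111111
step 1: y <- 1                       11111111
step 2: eval (y < 6)                 11111111
step 3: x <- 8                       11111111
step 4: y <- (y + 2)                 11111111
step 5: eval (y < 6)                 11111111
step 6: x <- 8                       11111111
step 7: y <- (y + 2)                 11111111
step 8: eval (y < 6)                 11111111
step 9: x <- 8                       11111111
step 10: y <- (y + 2)                 11111111
step 11: eval (y < 6)                 11111111
step 12: w <- 5                       11111111

Answer: 13 steps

w: 5,5,5,5,5,5,5,5
x: 8,8,8,8,8,8,8,8
y: 7,7,7,7,7,7,7,7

steps = 13; useful = 104; efficiency = 104/104 = 1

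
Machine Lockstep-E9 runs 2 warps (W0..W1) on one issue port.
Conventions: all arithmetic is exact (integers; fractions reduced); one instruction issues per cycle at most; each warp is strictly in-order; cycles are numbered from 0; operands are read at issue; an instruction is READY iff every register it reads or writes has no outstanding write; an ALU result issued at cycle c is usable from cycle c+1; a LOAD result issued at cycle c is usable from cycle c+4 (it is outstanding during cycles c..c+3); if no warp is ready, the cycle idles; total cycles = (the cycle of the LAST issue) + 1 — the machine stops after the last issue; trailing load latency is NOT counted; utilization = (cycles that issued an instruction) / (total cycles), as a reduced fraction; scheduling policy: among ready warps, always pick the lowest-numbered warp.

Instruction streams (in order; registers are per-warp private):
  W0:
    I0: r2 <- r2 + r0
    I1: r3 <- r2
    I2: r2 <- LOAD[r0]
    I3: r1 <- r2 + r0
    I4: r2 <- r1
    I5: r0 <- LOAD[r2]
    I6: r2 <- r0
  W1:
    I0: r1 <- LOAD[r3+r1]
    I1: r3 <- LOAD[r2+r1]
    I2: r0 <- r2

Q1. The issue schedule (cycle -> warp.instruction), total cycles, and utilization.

cycle 0: W0.I0
cycle 1: W0.I1
cycle 2: W0.I2
cycle 3: W1.I0
cycle 4: idle
cycle 5: idle
cycle 6: W0.I3
cycle 7: W0.I4
cycle 8: W0.I5
cycle 9: W1.I1
cycle 10: W1.I2
cycle 11: idle
cycle 12: W0.I6

Answer: 13 cycles, utilization 10/13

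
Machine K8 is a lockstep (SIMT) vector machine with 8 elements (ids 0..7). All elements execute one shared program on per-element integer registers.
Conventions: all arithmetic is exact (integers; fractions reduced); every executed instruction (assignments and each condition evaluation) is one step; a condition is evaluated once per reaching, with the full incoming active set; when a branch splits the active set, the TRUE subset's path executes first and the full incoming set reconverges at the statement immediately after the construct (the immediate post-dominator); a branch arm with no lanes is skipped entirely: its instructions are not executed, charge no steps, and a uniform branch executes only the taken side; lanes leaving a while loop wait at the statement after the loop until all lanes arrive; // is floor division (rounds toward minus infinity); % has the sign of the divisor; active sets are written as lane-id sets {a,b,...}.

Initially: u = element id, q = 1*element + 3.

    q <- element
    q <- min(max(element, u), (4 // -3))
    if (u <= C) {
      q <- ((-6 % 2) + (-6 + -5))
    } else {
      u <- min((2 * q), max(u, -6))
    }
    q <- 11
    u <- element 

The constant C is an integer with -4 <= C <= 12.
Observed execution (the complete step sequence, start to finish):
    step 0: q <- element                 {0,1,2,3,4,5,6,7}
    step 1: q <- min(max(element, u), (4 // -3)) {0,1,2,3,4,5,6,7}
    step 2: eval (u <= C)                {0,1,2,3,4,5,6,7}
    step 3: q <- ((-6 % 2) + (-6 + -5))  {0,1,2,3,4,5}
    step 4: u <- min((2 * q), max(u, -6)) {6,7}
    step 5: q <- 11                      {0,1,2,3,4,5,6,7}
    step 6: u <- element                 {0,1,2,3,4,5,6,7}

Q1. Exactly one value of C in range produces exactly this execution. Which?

Answer: C = 5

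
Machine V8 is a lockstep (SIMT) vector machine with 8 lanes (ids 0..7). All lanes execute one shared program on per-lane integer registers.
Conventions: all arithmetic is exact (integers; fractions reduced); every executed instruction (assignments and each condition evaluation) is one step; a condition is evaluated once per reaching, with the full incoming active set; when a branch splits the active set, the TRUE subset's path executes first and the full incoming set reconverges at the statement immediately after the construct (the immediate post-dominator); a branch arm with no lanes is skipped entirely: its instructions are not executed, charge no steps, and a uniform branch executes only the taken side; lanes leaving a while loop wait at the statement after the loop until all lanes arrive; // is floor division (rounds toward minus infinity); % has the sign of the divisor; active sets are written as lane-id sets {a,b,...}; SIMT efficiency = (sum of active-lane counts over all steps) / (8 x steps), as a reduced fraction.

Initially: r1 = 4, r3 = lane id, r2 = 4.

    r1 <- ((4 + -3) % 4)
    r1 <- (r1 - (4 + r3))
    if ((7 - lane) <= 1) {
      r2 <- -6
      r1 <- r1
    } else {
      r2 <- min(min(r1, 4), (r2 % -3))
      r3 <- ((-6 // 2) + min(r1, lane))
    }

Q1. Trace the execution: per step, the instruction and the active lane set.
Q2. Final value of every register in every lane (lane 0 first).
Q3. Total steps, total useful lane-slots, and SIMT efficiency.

step 0: r1 <- ((4 + -3) % 4)         {0,1,2,3,4,5,6,7}
step 1: r1 <- (r1 - (4 + r3))        {0,1,2,3,4,5,6,7}
step 2: eval ((7 - lane) <= 1)       {0,1,2,3,4,5,6,7}
step 3: r2 <- -6                     {6,7}
step 4: r1 <- r1                     {6,7}
step 5: r2 <- min(min(r1, 4), (r2 % -3)) {0,1,2,3,4,5}
step 6: r3 <- ((-6 // 2) + min(r1, lane)) {0,1,2,3,4,5}

Answer: 7 steps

r1: -3,-4,-5,-6,-7,-8,-9,-10
r3: -6,-7,-8,-9,-10,-11,6,7
r2: -3,-4,-5,-6,-7,-8,-6,-6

steps = 7; useful = 40; efficiency = 40/56 = 5/7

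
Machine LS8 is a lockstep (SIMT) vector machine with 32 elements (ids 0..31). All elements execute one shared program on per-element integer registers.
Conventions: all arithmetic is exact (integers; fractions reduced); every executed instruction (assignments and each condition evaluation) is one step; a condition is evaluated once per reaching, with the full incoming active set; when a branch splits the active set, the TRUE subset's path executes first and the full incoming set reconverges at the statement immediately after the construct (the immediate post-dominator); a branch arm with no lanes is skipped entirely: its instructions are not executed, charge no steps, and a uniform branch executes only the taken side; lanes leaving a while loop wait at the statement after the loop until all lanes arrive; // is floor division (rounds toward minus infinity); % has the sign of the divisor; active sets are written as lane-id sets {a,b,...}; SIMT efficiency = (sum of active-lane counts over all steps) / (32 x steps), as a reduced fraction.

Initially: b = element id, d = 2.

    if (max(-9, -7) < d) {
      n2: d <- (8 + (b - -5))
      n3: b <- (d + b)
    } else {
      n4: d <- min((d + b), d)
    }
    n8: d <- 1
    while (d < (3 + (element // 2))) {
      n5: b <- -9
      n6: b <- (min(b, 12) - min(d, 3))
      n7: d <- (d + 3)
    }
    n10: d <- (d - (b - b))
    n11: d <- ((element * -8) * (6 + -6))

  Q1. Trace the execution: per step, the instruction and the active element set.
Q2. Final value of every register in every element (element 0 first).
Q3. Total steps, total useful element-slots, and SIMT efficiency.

step 0: eval (max(-9, -7) < d)       {0,1,2,3,4,5,6,7,8,9,10,11,12,13,14,15,16,17,18,19,20,21,22,23,24,25,26,27,28,29,30,31}
step 1: d <- (8 + (b - -5))          {0,1,2,3,4,5,6,7,8,9,10,11,12,13,14,15,16,17,18,19,20,21,22,23,24,25,26,27,28,29,30,31}
step 2: b <- (d + b)                 {0,1,2,3,4,5,6,7,8,9,10,11,12,13,14,15,16,17,18,19,20,21,22,23,24,25,26,27,28,29,30,31}
step 3: d <- 1                       {0,1,2,3,4,5,6,7,8,9,10,11,12,13,14,15,16,17,18,19,20,21,22,23,24,25,26,27,28,29,30,31}
step 4: eval (d < (3 + (element // 2))) {0,1,2,3,4,5,6,7,8,9,10,11,12,13,14,15,16,17,18,19,20,21,22,23,24,25,26,27,28,29,30,31}
step 5: b <- -9                      {0,1,2,3,4,5,6,7,8,9,10,11,12,13,14,15,16,17,18,19,20,21,22,23,24,25,26,27,28,29,30,31}
step 6: b <- (min(b, 12) - min(d, 3)) {0,1,2,3,4,5,6,7,8,9,10,11,12,13,14,15,16,17,18,19,20,21,22,23,24,25,26,27,28,29,30,31}
step 7: d <- (d + 3)                 {0,1,2,3,4,5,6,7,8,9,10,11,12,13,14,15,16,17,18,19,20,21,22,23,24,25,26,27,28,29,30,31}
step 8: eval (d < (3 + (element // 2))) {0,1,2,3,4,5,6,7,8,9,10,11,12,13,14,15,16,17,18,19,20,21,22,23,24,25,26,27,28,29,30,31}
step 9: b <- -9                      {4,5,6,7,8,9,10,11,12,13,14,15,16,17,18,19,20,21,22,23,24,25,26,27,28,29,30,31}
step 10: b <- (min(b, 12) - min(d, 3)) {4,5,6,7,8,9,10,11,12,13,14,15,16,17,18,19,20,21,22,23,24,25,26,27,28,29,30,31}
step 11: d <- (d + 3)                 {4,5,6,7,8,9,10,11,12,13,14,15,16,17,18,19,20,21,22,23,24,25,26,27,28,29,30,31}
step 12: eval (d < (3 + (element // 2))) {4,5,6,7,8,9,10,11,12,13,14,15,16,17,18,19,20,21,22,23,24,25,26,27,28,29,30,31}
step 13: b <- -9                      {10,11,12,13,14,15,16,17,18,19,20,21,22,23,24,25,26,27,28,29,30,31}
step 14: b <- (min(b, 12) - min(d, 3)) {10,11,12,13,14,15,16,17,18,19,20,21,22,23,24,25,26,27,28,29,30,31}
step 15: d <- (d + 3)                 {10,11,12,13,14,15,16,17,18,19,20,21,22,23,24,25,26,27,28,29,30,31}
step 16: eval (d < (3 + (element // 2))) {10,11,12,13,14,15,16,17,18,19,20,21,22,23,24,25,26,27,28,29,30,31}
step 17: b <- -9                      {16,17,18,19,20,21,22,23,24,25,26,27,28,29,30,31}
step 18: b <- (min(b, 12) - min(d, 3)) {16,17,18,19,20,21,22,23,24,25,26,27,28,29,30,31}
step 19: d <- (d + 3)                 {16,17,18,19,20,21,22,23,24,25,26,27,28,29,30,31}
step 20: eval (d < (3 + (element // 2))) {16,17,18,19,20,21,22,23,24,25,26,27,28,29,30,31}
step 21: b <- -9                      {22,23,24,25,26,27,28,29,30,31}
step 22: b <- (min(b, 12) - min(d, 3)) {22,23,24,25,26,27,28,29,30,31}
step 23: d <- (d + 3)                 {22,23,24,25,26,27,28,29,30,31}
step 24: eval (d < (3 + (element // 2))) {22,23,24,25,26,27,28,29,30,31}
step 25: b <- -9                      {28,29,30,31}
step 26: b <- (min(b, 12) - min(d, 3)) {28,29,30,31}
step 27: d <- (d + 3)                 {28,29,30,31}
step 28: eval (d < (3 + (element // 2))) {28,29,30,31}
step 29: d <- (d - (b - b))           {0,1,2,3,4,5,6,7,8,9,10,11,12,13,14,15,16,17,18,19,20,21,22,23,24,25,26,27,28,29,30,31}
step 30: d <- ((element * -8) * (6 + -6)) {0,1,2,3,4,5,6,7,8,9,10,11,12,13,14,15,16,17,18,19,20,21,22,23,24,25,26,27,28,29,30,31}

Answer: 31 steps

b: -10,-10,-10,-10,-12,-12,-12,-12,-12,-12,-12,-12,-12,-12,-12,-12,-12,-12,-12,-12,-12,-12,-12,-12,-12,-12,-12,-12,-12,-12,-12,-12
d: 0,0,0,0,0,0,0,0,0,0,0,0,0,0,0,0,0,0,0,0,0,0,0,0,0,0,0,0,0,0,0,0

steps = 31; useful = 672; efficiency = 672/992 = 21/31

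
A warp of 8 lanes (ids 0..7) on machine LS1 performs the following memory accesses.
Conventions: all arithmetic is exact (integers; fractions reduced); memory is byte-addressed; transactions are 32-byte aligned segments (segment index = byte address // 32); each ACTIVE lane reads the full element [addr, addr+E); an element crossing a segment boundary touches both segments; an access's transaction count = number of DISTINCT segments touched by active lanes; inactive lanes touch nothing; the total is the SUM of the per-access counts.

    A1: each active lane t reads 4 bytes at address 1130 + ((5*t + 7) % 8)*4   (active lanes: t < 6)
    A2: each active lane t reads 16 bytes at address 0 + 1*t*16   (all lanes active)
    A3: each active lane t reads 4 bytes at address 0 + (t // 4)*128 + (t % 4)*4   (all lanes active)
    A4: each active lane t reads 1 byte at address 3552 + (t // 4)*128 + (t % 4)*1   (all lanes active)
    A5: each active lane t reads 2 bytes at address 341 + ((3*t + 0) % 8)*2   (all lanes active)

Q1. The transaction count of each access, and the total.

A1: 2 transactions
A2: 4 transactions
A3: 2 transactions
A4: 2 transactions
A5: 2 transactions

Answer: 2,4,2,2,2; total 12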